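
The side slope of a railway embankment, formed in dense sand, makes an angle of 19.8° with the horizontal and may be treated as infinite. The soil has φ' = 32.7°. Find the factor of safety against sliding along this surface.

FS = 1.78

For a dry cohesionless infinite slope the factor of safety is FS = tanφ' / tanβ.
FS = tan32.7° / tan19.8° = 0.6420 / 0.3600 = 1.783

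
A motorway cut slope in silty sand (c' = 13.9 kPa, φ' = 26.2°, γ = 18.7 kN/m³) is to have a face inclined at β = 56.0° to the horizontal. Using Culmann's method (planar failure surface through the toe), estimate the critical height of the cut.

Culmann's analysis gives the critical failure plane at α_cr = (β + φ')/2 = (56.0 + 26.2)/2 = 41.1°, and the critical height
H_c = (4c'/γ) · sinβ cosφ' / [1 − cos(β − φ')]
    = (4·13.9/18.7) · sin56.0°·cos26.2° / [1 − cos(29.8°)]
    = 2.973 · 0.8290·0.8973 / [1 − 0.8678]
    = 2.973 · 0.7439 / 0.1322
    = 16.73 m

H_c = 16.73 m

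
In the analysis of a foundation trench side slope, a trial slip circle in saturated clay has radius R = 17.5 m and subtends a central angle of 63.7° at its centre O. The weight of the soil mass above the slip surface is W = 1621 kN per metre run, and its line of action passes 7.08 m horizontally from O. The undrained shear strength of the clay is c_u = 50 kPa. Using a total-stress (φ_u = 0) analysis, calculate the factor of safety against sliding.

FS = 1.48

Taking moments about the centre O, the resisting moment is provided by the undrained shear strength acting along the arc:
Arc length L_a = R·θ = 17.5·(63.7°·π/180) = 17.5·1.1118 = 19.46 m
M_R = c_u·L_a·R = 50·19.46·17.5 = 17024.1 kN·m/m
M_D = W·d = 1621·7.08 = 11476.7 kN·m/m
FS = M_R / M_D = 17024.1 / 11476.7 = 1.483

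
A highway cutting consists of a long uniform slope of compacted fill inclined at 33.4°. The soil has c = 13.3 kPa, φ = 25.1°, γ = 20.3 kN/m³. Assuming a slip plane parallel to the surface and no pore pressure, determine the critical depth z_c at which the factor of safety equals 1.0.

z_c = 4.92 m

Setting FS = 1.00 in FS = [c + γz cos²β tanφ] / [γz sinβ cosβ] and solving for z:
z = c / [γ cosβ (FS·sinβ − cosβ·tanφ)]
  = 13.3 / [20.3·cos33.4°·(1.00·sin33.4° − cos33.4°·tan25.1°)]
  = 13.3 / [20.3·0.8348·(1.00·0.5505 − 0.8348·0.4684)]
  = 13.3 / 2.7016 = 4.923 m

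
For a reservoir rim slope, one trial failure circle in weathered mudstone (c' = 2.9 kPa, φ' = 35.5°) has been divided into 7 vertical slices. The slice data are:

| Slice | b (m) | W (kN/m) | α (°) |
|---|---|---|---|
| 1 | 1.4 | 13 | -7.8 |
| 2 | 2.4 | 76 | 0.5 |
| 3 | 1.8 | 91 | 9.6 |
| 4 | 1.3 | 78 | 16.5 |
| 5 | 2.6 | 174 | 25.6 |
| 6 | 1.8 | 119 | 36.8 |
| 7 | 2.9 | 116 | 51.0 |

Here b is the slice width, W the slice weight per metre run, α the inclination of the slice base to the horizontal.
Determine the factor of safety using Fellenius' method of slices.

Ordinary method of slices: FS = Σ[c'·Δl_i + (W_i cosα_i)·tanφ'] / Σ W_i sinα_i, with Δl_i = b_i / cosα_i.
Slice 1: Δl = 1.4/cos(-7.8°) = 1.413 m; N'_1 = 13·cos(-7.8°) = 12.9; c'Δl = 4.10; W sinα = -1.8
Slice 2: Δl = 2.4/cos0.5° = 2.400 m; N'_2 = 76·cos0.5° = 76.0; c'Δl = 6.96; W sinα = 0.7
Slice 3: Δl = 1.8/cos9.6° = 1.826 m; N'_3 = 91·cos9.6° = 89.7; c'Δl = 5.29; W sinα = 15.2
Slice 4: Δl = 1.3/cos16.5° = 1.356 m; N'_4 = 78·cos16.5° = 74.8; c'Δl = 3.93; W sinα = 22.2
Slice 5: Δl = 2.6/cos25.6° = 2.883 m; N'_5 = 174·cos25.6° = 156.9; c'Δl = 8.36; W sinα = 75.2
Slice 6: Δl = 1.8/cos36.8° = 2.248 m; N'_6 = 119·cos36.8° = 95.3; c'Δl = 6.52; W sinα = 71.3
Slice 7: Δl = 2.9/cos51.0° = 4.608 m; N'_7 = 116·cos51.0° = 73.0; c'Δl = 13.36; W sinα = 90.1
Σc'Δl = 48.5 kN/m; ΣN' = 578.6 kN/m; ΣW sinα = 272.8 kN/m
Resisting = 48.5 + 578.6·tan35.5° = 48.5 + 412.7 = 461.2 kN/m
FS = 461.2 / 272.8 = 1.690

FS = 1.69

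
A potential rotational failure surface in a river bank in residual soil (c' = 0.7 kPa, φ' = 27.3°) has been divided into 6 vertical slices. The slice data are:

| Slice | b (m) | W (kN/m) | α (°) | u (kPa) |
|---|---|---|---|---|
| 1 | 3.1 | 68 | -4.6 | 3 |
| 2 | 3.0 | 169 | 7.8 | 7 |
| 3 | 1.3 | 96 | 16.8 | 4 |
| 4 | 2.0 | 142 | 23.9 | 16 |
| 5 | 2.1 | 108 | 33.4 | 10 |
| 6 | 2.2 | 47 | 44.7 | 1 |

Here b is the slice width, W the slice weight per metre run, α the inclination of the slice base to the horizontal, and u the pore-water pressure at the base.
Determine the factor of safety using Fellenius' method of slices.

Ordinary method of slices: FS = Σ[c'·Δl_i + (W_i cosα_i − u_i·Δl_i)·tanφ'] / Σ W_i sinα_i, with Δl_i = b_i / cosα_i.
Slice 1: Δl = 3.1/cos(-4.6°) = 3.110 m; N'_1 = 68·cos(-4.6°) − 3·3.110 = 58.5; c'Δl = 2.18; W sinα = -5.5
Slice 2: Δl = 3.0/cos7.8° = 3.028 m; N'_2 = 169·cos7.8° − 7·3.028 = 146.2; c'Δl = 2.12; W sinα = 22.9
Slice 3: Δl = 1.3/cos16.8° = 1.358 m; N'_3 = 96·cos16.8° − 4·1.358 = 86.5; c'Δl = 0.95; W sinα = 27.7
Slice 4: Δl = 2.0/cos23.9° = 2.188 m; N'_4 = 142·cos23.9° − 16·2.188 = 94.8; c'Δl = 1.53; W sinα = 57.5
Slice 5: Δl = 2.1/cos33.4° = 2.515 m; N'_5 = 108·cos33.4° − 10·2.515 = 65.0; c'Δl = 1.76; W sinα = 59.5
Slice 6: Δl = 2.2/cos44.7° = 3.095 m; N'_6 = 47·cos44.7° − 1·3.095 = 30.3; c'Δl = 2.17; W sinα = 33.1
Σc'Δl = 10.7 kN/m; ΣN' = 481.3 kN/m; ΣW sinα = 195.3 kN/m
Resisting = 10.7 + 481.3·tan27.3° = 10.7 + 248.4 = 259.1 kN/m
FS = 259.1 / 195.3 = 1.327

FS = 1.33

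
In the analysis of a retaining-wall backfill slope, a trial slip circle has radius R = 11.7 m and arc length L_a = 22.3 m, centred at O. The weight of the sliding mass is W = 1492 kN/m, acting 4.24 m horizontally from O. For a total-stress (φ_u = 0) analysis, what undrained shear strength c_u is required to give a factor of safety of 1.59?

c_u = 38.6 kPa

FS = c_u·L_a·R / (W·d), so c_u = FS·W·d / (L_a·R).
c_u = 1.59·1492·4.24 / (22.30·11.7) = 10058.5 / 260.91 = 38.55 kPa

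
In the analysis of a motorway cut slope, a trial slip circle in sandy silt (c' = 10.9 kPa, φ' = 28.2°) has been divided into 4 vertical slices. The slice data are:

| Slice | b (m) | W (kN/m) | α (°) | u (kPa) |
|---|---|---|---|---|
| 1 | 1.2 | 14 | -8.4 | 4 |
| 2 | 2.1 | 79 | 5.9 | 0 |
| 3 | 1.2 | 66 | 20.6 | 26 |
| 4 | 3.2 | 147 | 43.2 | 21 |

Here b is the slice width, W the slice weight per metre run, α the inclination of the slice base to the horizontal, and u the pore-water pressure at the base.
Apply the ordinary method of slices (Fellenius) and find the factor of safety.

FS = 1.30

Ordinary method of slices: FS = Σ[c'·Δl_i + (W_i cosα_i − u_i·Δl_i)·tanφ'] / Σ W_i sinα_i, with Δl_i = b_i / cosα_i.
Slice 1: Δl = 1.2/cos(-8.4°) = 1.213 m; N'_1 = 14·cos(-8.4°) − 4·1.213 = 9.0; c'Δl = 13.22; W sinα = -2.0
Slice 2: Δl = 2.1/cos5.9° = 2.111 m; N'_2 = 79·cos5.9° − 0·2.111 = 78.6; c'Δl = 23.01; W sinα = 8.1
Slice 3: Δl = 1.2/cos20.6° = 1.282 m; N'_3 = 66·cos20.6° − 26·1.282 = 28.4; c'Δl = 13.97; W sinα = 23.2
Slice 4: Δl = 3.2/cos43.2° = 4.390 m; N'_4 = 147·cos43.2° − 21·4.390 = 15.0; c'Δl = 47.85; W sinα = 100.6
Σc'Δl = 98.1 kN/m; ΣN' = 131.0 kN/m; ΣW sinα = 129.9 kN/m
Resisting = 98.1 + 131.0·tan28.2° = 98.1 + 70.2 = 168.3 kN/m
FS = 168.3 / 129.9 = 1.295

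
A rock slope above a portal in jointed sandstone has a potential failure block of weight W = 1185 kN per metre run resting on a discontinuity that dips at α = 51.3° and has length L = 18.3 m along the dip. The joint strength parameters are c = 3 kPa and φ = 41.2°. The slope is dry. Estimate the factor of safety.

Resolving the block weight along and normal to the plane and applying the Mohr–Coulomb strength on the joint:
N' = W cosα = 1185·cos51.3° = 740.9 kN/m
Driving force T = W sinα = 1185·sin51.3° = 924.8 kN/m
Resisting force R = c·L + N'·tanφ = 3·18.3 + 740.9·tan41.2° = 54.9 + 648.6 = 703.5 kN/m
FS = R / T = 703.5 / 924.8 = 0.761

FS = 0.76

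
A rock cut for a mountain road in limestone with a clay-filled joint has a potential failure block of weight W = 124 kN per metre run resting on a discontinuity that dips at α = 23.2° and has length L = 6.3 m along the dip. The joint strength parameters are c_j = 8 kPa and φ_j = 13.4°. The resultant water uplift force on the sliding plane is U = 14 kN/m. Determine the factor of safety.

FS = 1.52

Resolving the block weight along and normal to the plane and applying the Mohr–Coulomb strength on the joint:
N' = W cosα − U = 124·cos23.2° − 14 = 100.0 kN/m
Driving force T = W sinα = 124·sin23.2° = 48.8 kN/m
Resisting force R = c_j·L + N'·tanφ_j = 8·6.3 + 100.0·tan13.4° = 50.4 + 23.8 = 74.2 kN/m
FS = R / T = 74.2 / 48.8 = 1.519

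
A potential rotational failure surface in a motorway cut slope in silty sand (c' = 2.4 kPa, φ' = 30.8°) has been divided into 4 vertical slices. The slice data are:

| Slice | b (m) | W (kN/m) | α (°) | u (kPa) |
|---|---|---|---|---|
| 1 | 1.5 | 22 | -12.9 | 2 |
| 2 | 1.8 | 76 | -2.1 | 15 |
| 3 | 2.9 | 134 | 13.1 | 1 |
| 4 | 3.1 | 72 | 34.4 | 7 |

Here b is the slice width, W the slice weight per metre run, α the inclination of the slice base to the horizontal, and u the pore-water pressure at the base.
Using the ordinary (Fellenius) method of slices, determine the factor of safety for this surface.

Ordinary method of slices: FS = Σ[c'·Δl_i + (W_i cosα_i − u_i·Δl_i)·tanφ'] / Σ W_i sinα_i, with Δl_i = b_i / cosα_i.
Slice 1: Δl = 1.5/cos(-12.9°) = 1.539 m; N'_1 = 22·cos(-12.9°) − 2·1.539 = 18.4; c'Δl = 3.69; W sinα = -4.9
Slice 2: Δl = 1.8/cos(-2.1°) = 1.801 m; N'_2 = 76·cos(-2.1°) − 15·1.801 = 48.9; c'Δl = 4.32; W sinα = -2.8
Slice 3: Δl = 2.9/cos13.1° = 2.977 m; N'_3 = 134·cos13.1° − 1·2.977 = 127.5; c'Δl = 7.15; W sinα = 30.4
Slice 4: Δl = 3.1/cos34.4° = 3.757 m; N'_4 = 72·cos34.4° − 7·3.757 = 33.1; c'Δl = 9.02; W sinα = 40.7
Σc'Δl = 24.2 kN/m; ΣN' = 227.9 kN/m; ΣW sinα = 63.4 kN/m
Resisting = 24.2 + 227.9·tan30.8° = 24.2 + 135.9 = 160.1 kN/m
FS = 160.1 / 63.4 = 2.526

FS = 2.53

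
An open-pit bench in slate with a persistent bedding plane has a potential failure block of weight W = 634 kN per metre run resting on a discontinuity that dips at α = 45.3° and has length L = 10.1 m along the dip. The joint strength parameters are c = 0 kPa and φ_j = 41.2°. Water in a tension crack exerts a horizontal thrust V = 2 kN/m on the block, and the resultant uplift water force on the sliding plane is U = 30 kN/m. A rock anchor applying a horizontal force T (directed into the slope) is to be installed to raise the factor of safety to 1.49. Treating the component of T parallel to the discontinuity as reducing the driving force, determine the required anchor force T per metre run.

Resolving forces along and normal to the sliding plane, with the horizontal anchor force T adding T·sinα to the effective normal force and T·cosα acting up the plane against the driving force:
FS = [cL + (W cosα − U − V sinα + T sinα) tanφ_j] / [W sinα + V cosα − T cosα]
Without the anchor: N' = 414.5 kN/m, driving T_d = 452.1 kN/m, resisting R = 0·10.1 + 414.5·tan41.2° = 362.9 kN/m, FS = 0.80.
Setting FS = 1.49 and solving for T:
1.49·(452.1 − T cos45.3°) = 362.9 + T sin45.3°·tan41.2°
T·(sin45.3°·tan41.2° + 1.49·cos45.3°) = 1.49·452.1 − 362.9
T·(0.7108·0.8754 + 1.49·0.7034) = 673.6 − 362.9 = 310.7
T·1.6703 = 310.7
T = 186.0 kN/m

T = 186 kN/m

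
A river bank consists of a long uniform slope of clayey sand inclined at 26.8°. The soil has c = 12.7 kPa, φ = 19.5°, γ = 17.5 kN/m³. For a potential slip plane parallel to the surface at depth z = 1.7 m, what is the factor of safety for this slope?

FS = 1.76

For an infinite slope with a slip plane parallel to the surface (no pore pressure): FS = [c + γz cos²β tanφ] / [γz sinβ cosβ].
γz = 17.5·1.7 = 29.75 kN/m²
Numerator = 12.7 + 29.75·cos²26.8°·tan19.5° = 12.7 + 29.75·0.7967·0.3541 = 21.093 kPa
Denominator = 29.75·sin26.8°·cos26.8° = 29.75·0.4509·0.8926 = 11.973 kPa
FS = 21.093 / 11.973 = 1.762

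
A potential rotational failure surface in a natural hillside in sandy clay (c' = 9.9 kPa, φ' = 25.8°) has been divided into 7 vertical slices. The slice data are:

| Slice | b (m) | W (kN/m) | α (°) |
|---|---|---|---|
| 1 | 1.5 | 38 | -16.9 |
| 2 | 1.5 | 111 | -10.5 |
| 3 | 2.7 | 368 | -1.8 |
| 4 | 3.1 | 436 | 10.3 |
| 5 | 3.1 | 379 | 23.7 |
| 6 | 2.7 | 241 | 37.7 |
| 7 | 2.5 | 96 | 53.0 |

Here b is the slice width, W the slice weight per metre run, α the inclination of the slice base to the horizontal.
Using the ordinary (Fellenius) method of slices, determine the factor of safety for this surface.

Ordinary method of slices: FS = Σ[c'·Δl_i + (W_i cosα_i)·tanφ'] / Σ W_i sinα_i, with Δl_i = b_i / cosα_i.
Slice 1: Δl = 1.5/cos(-16.9°) = 1.568 m; N'_1 = 38·cos(-16.9°) = 36.4; c'Δl = 15.52; W sinα = -11.0
Slice 2: Δl = 1.5/cos(-10.5°) = 1.526 m; N'_2 = 111·cos(-10.5°) = 109.1; c'Δl = 15.10; W sinα = -20.2
Slice 3: Δl = 2.7/cos(-1.8°) = 2.701 m; N'_3 = 368·cos(-1.8°) = 367.8; c'Δl = 26.74; W sinα = -11.6
Slice 4: Δl = 3.1/cos10.3° = 3.151 m; N'_4 = 436·cos10.3° = 429.0; c'Δl = 31.19; W sinα = 78.0
Slice 5: Δl = 3.1/cos23.7° = 3.386 m; N'_5 = 379·cos23.7° = 347.0; c'Δl = 33.52; W sinα = 152.3
Slice 6: Δl = 2.7/cos37.7° = 3.412 m; N'_6 = 241·cos37.7° = 190.7; c'Δl = 33.78; W sinα = 147.4
Slice 7: Δl = 2.5/cos53.0° = 4.154 m; N'_7 = 96·cos53.0° = 57.8; c'Δl = 41.13; W sinα = 76.7
Σc'Δl = 197.0 kN/m; ΣN' = 1537.8 kN/m; ΣW sinα = 411.5 kN/m
Resisting = 197.0 + 1537.8·tan25.8° = 197.0 + 743.4 = 940.4 kN/m
FS = 940.4 / 411.5 = 2.285

FS = 2.29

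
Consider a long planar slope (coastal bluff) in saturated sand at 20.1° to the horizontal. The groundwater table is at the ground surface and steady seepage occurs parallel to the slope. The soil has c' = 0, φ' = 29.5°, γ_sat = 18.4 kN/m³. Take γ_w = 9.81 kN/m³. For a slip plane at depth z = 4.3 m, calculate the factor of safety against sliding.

FS = 0.72

With seepage parallel to the slope and the water table at the surface, the effective normal stress on the slip plane uses the buoyant unit weight γ' = γ_sat − γ_w while the driving shear stress uses γ_sat:
FS = [c' + γ' z cos²β tanφ'] / [γ_sat z sinβ cosβ]
(For c' = 0 this reduces to FS = (γ'/γ_sat)·tanφ'/tanβ.)
γ' = 18.4 − 9.81 = 8.59 kN/m³
Numerator = 0.0 + 8.59·4.3·cos²20.1°·tan29.5° = 0.0 + 8.59·4.3·0.8819·0.5658 = 18.430 kPa
Denominator = 18.4·4.3·sin20.1°·cos20.1° = 18.4·4.3·0.3437·0.9391 = 25.534 kPa
FS = 18.430 / 25.534 = 0.722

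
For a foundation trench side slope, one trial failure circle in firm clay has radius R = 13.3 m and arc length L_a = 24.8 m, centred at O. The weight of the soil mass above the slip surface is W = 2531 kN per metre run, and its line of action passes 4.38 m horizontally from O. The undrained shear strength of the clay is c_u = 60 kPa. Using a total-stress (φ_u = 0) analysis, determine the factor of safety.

FS = 1.79

Taking moments about the centre O, the resisting moment is provided by the undrained shear strength acting along the arc:
M_R = c_u·L_a·R = 60·24.80·13.3 = 19790.4 kN·m/m
M_D = W·d = 2531·4.38 = 11085.8 kN·m/m
FS = M_R / M_D = 19790.4 / 11085.8 = 1.785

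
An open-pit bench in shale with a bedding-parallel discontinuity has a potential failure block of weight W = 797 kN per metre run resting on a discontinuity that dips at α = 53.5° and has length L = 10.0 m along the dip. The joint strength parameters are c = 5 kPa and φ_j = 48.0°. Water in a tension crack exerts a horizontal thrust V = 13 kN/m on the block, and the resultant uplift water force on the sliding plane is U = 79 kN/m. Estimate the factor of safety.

Resolving the block weight along and normal to the plane and applying the Mohr–Coulomb strength on the joint:
N' = W cosα − U − V sinα = 797·cos53.5° − 79 − 13·sin53.5° = 384.6 kN/m
Driving force T = W sinα + V cosα = 797·sin53.5° + 13·cos53.5° = 648.4 kN/m
Resisting force R = c·L + N'·tanφ_j = 5·10.0 + 384.6·tan48.0° = 50.0 + 427.2 = 477.2 kN/m
FS = R / T = 477.2 / 648.4 = 0.736

FS = 0.74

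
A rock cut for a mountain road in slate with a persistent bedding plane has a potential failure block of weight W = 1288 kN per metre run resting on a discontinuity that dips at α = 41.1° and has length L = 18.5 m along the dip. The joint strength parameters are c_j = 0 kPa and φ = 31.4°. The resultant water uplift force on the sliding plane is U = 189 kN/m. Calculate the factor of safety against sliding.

Resolving the block weight along and normal to the plane and applying the Mohr–Coulomb strength on the joint:
N' = W cosα − U = 1288·cos41.1° − 189 = 781.6 kN/m
Driving force T = W sinα = 1288·sin41.1° = 846.7 kN/m
Resisting force R = c_j·L + N'·tanφ = 0·18.5 + 781.6·tan31.4° = 0.0 + 477.1 = 477.1 kN/m
FS = R / T = 477.1 / 846.7 = 0.563

FS = 0.56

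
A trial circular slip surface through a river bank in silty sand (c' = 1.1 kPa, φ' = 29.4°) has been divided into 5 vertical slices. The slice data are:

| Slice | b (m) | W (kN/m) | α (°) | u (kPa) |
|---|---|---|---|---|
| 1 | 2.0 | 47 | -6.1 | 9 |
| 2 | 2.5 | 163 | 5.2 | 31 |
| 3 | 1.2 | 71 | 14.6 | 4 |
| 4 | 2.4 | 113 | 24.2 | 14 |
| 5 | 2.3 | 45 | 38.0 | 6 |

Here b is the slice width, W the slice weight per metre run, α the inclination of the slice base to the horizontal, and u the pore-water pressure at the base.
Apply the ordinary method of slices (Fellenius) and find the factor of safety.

Ordinary method of slices: FS = Σ[c'·Δl_i + (W_i cosα_i − u_i·Δl_i)·tanφ'] / Σ W_i sinα_i, with Δl_i = b_i / cosα_i.
Slice 1: Δl = 2.0/cos(-6.1°) = 2.011 m; N'_1 = 47·cos(-6.1°) − 9·2.011 = 28.6; c'Δl = 2.21; W sinα = -5.0
Slice 2: Δl = 2.5/cos5.2° = 2.510 m; N'_2 = 163·cos5.2° − 31·2.510 = 84.5; c'Δl = 2.76; W sinα = 14.8
Slice 3: Δl = 1.2/cos14.6° = 1.240 m; N'_3 = 71·cos14.6° − 4·1.240 = 63.7; c'Δl = 1.36; W sinα = 17.9
Slice 4: Δl = 2.4/cos24.2° = 2.631 m; N'_4 = 113·cos24.2° − 14·2.631 = 66.2; c'Δl = 2.89; W sinα = 46.3
Slice 5: Δl = 2.3/cos38.0° = 2.919 m; N'_5 = 45·cos38.0° − 6·2.919 = 17.9; c'Δl = 3.21; W sinα = 27.7
Σc'Δl = 12.4 kN/m; ΣN' = 261.1 kN/m; ΣW sinα = 101.7 kN/m
Resisting = 12.4 + 261.1·tan29.4° = 12.4 + 147.1 = 159.5 kN/m
FS = 159.5 / 101.7 = 1.569

FS = 1.57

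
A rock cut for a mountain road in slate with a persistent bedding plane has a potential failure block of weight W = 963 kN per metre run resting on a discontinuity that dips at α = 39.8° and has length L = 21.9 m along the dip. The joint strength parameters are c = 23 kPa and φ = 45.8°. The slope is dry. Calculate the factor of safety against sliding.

FS = 2.05

Resolving the block weight along and normal to the plane and applying the Mohr–Coulomb strength on the joint:
N' = W cosα = 963·cos39.8° = 739.9 kN/m
Driving force T = W sinα = 963·sin39.8° = 616.4 kN/m
Resisting force R = c·L + N'·tanφ = 23·21.9 + 739.9·tan45.8° = 503.7 + 760.8 = 1264.5 kN/m
FS = R / T = 1264.5 / 616.4 = 2.051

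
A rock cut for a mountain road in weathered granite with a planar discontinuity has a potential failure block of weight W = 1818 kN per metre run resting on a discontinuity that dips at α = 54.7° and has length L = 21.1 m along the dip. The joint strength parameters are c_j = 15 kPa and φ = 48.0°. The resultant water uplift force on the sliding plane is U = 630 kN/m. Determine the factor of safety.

FS = 0.53

Resolving the block weight along and normal to the plane and applying the Mohr–Coulomb strength on the joint:
N' = W cosα − U = 1818·cos54.7° − 630 = 420.5 kN/m
Driving force T = W sinα = 1818·sin54.7° = 1483.7 kN/m
Resisting force R = c_j·L + N'·tanφ = 15·21.1 + 420.5·tan48.0° = 316.5 + 467.1 = 783.6 kN/m
FS = R / T = 783.6 / 1483.7 = 0.528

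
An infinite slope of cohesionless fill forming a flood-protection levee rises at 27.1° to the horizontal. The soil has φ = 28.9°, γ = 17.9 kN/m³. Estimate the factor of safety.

For a dry cohesionless infinite slope the factor of safety is FS = tanφ / tanβ.
FS = tan28.9° / tan27.1° = 0.5520 / 0.5117 = 1.079

FS = 1.08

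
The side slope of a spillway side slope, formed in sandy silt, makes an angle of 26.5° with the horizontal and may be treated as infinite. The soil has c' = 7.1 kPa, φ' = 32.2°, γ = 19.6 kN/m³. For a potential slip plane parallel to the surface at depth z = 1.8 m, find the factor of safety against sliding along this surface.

FS = 1.77

For an infinite slope with a slip plane parallel to the surface (no pore pressure): FS = [c' + γz cos²β tanφ'] / [γz sinβ cosβ].
γz = 19.6·1.8 = 35.28 kN/m²
Numerator = 7.1 + 35.28·cos²26.5°·tan32.2° = 7.1 + 35.28·0.8009·0.6297 = 24.894 kPa
Denominator = 35.28·sin26.5°·cos26.5° = 35.28·0.4462·0.8949 = 14.088 kPa
FS = 24.894 / 14.088 = 1.767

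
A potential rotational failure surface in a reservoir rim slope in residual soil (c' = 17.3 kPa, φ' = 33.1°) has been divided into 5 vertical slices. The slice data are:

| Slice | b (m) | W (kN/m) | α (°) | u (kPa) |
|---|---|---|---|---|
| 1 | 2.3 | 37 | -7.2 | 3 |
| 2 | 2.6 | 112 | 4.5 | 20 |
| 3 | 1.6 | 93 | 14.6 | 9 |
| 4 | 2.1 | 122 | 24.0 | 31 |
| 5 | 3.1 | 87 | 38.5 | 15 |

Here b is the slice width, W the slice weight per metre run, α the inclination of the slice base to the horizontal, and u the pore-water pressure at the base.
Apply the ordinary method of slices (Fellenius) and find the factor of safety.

FS = 2.75

Ordinary method of slices: FS = Σ[c'·Δl_i + (W_i cosα_i − u_i·Δl_i)·tanφ'] / Σ W_i sinα_i, with Δl_i = b_i / cosα_i.
Slice 1: Δl = 2.3/cos(-7.2°) = 2.318 m; N'_1 = 37·cos(-7.2°) − 3·2.318 = 29.8; c'Δl = 40.11; W sinα = -4.6
Slice 2: Δl = 2.6/cos4.5° = 2.608 m; N'_2 = 112·cos4.5° − 20·2.608 = 59.5; c'Δl = 45.12; W sinα = 8.8
Slice 3: Δl = 1.6/cos14.6° = 1.653 m; N'_3 = 93·cos14.6° − 9·1.653 = 75.1; c'Δl = 28.60; W sinα = 23.4
Slice 4: Δl = 2.1/cos24.0° = 2.299 m; N'_4 = 122·cos24.0° − 31·2.299 = 40.2; c'Δl = 39.77; W sinα = 49.6
Slice 5: Δl = 3.1/cos38.5° = 3.961 m; N'_5 = 87·cos38.5° − 15·3.961 = 8.7; c'Δl = 68.53; W sinα = 54.2
Σc'Δl = 222.1 kN/m; ΣN' = 213.2 kN/m; ΣW sinα = 131.4 kN/m
Resisting = 222.1 + 213.2·tan33.1° = 222.1 + 139.0 = 361.1 kN/m
FS = 361.1 / 131.4 = 2.749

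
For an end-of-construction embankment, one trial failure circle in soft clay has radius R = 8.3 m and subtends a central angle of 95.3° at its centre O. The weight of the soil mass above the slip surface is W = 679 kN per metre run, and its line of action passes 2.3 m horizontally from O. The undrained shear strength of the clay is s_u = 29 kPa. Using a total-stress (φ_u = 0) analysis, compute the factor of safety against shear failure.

Taking moments about the centre O, the resisting moment is provided by the undrained shear strength acting along the arc:
Arc length L_a = R·θ = 8.3·(95.3°·π/180) = 8.3·1.6633 = 13.81 m
M_R = s_u·L_a·R = 29·13.81·8.3 = 3323.0 kN·m/m
M_D = W·d = 679·2.3 = 1561.7 kN·m/m
FS = M_R / M_D = 3323.0 / 1561.7 = 2.128

FS = 2.13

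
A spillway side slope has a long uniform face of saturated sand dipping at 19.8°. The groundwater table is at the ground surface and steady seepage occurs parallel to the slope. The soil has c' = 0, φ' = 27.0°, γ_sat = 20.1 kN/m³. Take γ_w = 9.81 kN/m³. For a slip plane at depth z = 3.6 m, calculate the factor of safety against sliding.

With seepage parallel to the slope and the water table at the surface, the effective normal stress on the slip plane uses the buoyant unit weight γ' = γ_sat − γ_w while the driving shear stress uses γ_sat:
FS = [c' + γ' z cos²β tanφ'] / [γ_sat z sinβ cosβ]
(For c' = 0 this reduces to FS = (γ'/γ_sat)·tanφ'/tanβ.)
γ' = 20.1 − 9.81 = 10.29 kN/m³
Numerator = 0.0 + 10.29·3.6·cos²19.8°·tan27.0° = 0.0 + 10.29·3.6·0.8853·0.5095 = 16.709 kPa
Denominator = 20.1·3.6·sin19.8°·cos19.8° = 20.1·3.6·0.3387·0.9409 = 23.062 kPa
FS = 16.709 / 23.062 = 0.725

FS = 0.72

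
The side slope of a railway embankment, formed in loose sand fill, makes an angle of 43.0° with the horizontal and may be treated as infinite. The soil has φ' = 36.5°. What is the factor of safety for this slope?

For a dry cohesionless infinite slope the factor of safety is FS = tanφ' / tanβ.
FS = tan36.5° / tan43.0° = 0.7400 / 0.9325 = 0.794

FS = 0.79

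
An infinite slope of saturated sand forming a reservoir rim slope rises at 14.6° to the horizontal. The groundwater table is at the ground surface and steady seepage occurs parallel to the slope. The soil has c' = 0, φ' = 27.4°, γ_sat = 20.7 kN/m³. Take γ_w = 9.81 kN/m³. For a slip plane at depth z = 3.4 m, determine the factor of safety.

FS = 1.05

With seepage parallel to the slope and the water table at the surface, the effective normal stress on the slip plane uses the buoyant unit weight γ' = γ_sat − γ_w while the driving shear stress uses γ_sat:
FS = [c' + γ' z cos²β tanφ'] / [γ_sat z sinβ cosβ]
(For c' = 0 this reduces to FS = (γ'/γ_sat)·tanφ'/tanβ.)
γ' = 20.7 − 9.81 = 10.89 kN/m³
Numerator = 0.0 + 10.89·3.4·cos²14.6°·tan27.4° = 0.0 + 10.89·3.4·0.9365·0.5184 = 17.973 kPa
Denominator = 20.7·3.4·sin14.6°·cos14.6° = 20.7·3.4·0.2521·0.9677 = 17.168 kPa
FS = 17.973 / 17.168 = 1.047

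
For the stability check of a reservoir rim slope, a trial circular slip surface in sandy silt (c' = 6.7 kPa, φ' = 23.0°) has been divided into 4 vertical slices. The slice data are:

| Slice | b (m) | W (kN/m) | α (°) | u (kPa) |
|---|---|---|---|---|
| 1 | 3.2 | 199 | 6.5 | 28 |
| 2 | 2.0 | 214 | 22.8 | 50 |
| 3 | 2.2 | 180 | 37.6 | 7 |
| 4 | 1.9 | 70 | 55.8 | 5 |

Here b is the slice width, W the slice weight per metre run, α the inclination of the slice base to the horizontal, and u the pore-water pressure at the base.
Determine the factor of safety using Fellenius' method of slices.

Ordinary method of slices: FS = Σ[c'·Δl_i + (W_i cosα_i − u_i·Δl_i)·tanφ'] / Σ W_i sinα_i, with Δl_i = b_i / cosα_i.
Slice 1: Δl = 3.2/cos6.5° = 3.221 m; N'_1 = 199·cos6.5° − 28·3.221 = 107.5; c'Δl = 21.58; W sinα = 22.5
Slice 2: Δl = 2.0/cos22.8° = 2.170 m; N'_2 = 214·cos22.8° − 50·2.170 = 88.8; c'Δl = 14.54; W sinα = 82.9
Slice 3: Δl = 2.2/cos37.6° = 2.777 m; N'_3 = 180·cos37.6° − 7·2.777 = 123.2; c'Δl = 18.60; W sinα = 109.8
Slice 4: Δl = 1.9/cos55.8° = 3.380 m; N'_4 = 70·cos55.8° − 5·3.380 = 22.4; c'Δl = 22.65; W sinα = 57.9
Σc'Δl = 77.4 kN/m; ΣN' = 342.0 kN/m; ΣW sinα = 273.2 kN/m
Resisting = 77.4 + 342.0·tan23.0° = 77.4 + 145.2 = 222.5 kN/m
FS = 222.5 / 273.2 = 0.815

FS = 0.81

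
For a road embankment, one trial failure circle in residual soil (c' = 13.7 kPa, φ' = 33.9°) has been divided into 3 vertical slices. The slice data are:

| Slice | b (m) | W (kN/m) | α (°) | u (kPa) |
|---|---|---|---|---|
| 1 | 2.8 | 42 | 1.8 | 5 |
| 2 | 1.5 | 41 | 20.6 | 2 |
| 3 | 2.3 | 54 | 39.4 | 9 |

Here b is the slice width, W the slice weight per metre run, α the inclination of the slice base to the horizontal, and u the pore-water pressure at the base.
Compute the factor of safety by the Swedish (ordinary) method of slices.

FS = 3.07

Ordinary method of slices: FS = Σ[c'·Δl_i + (W_i cosα_i − u_i·Δl_i)·tanφ'] / Σ W_i sinα_i, with Δl_i = b_i / cosα_i.
Slice 1: Δl = 2.8/cos1.8° = 2.801 m; N'_1 = 42·cos1.8° − 5·2.801 = 28.0; c'Δl = 38.38; W sinα = 1.3
Slice 2: Δl = 1.5/cos20.6° = 1.602 m; N'_2 = 41·cos20.6° − 2·1.602 = 35.2; c'Δl = 21.95; W sinα = 14.4
Slice 3: Δl = 2.3/cos39.4° = 2.976 m; N'_3 = 54·cos39.4° − 9·2.976 = 14.9; c'Δl = 40.78; W sinα = 34.3
Σc'Δl = 101.1 kN/m; ΣN' = 78.1 kN/m; ΣW sinα = 50.0 kN/m
Resisting = 101.1 + 78.1·tan33.9° = 101.1 + 52.5 = 153.6 kN/m
FS = 153.6 / 50.0 = 3.070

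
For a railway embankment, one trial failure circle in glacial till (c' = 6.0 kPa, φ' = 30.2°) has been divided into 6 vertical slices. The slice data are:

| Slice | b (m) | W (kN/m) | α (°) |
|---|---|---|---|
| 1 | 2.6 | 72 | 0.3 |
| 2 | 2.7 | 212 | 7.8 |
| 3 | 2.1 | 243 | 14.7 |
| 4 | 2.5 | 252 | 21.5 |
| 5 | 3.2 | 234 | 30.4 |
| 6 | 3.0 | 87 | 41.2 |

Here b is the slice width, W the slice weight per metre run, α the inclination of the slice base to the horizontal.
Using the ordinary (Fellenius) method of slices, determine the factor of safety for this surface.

FS = 1.95

Ordinary method of slices: FS = Σ[c'·Δl_i + (W_i cosα_i)·tanφ'] / Σ W_i sinα_i, with Δl_i = b_i / cosα_i.
Slice 1: Δl = 2.6/cos0.3° = 2.600 m; N'_1 = 72·cos0.3° = 72.0; c'Δl = 15.60; W sinα = 0.4
Slice 2: Δl = 2.7/cos7.8° = 2.725 m; N'_2 = 212·cos7.8° = 210.0; c'Δl = 16.35; W sinα = 28.8
Slice 3: Δl = 2.1/cos14.7° = 2.171 m; N'_3 = 243·cos14.7° = 235.0; c'Δl = 13.03; W sinα = 61.7
Slice 4: Δl = 2.5/cos21.5° = 2.687 m; N'_4 = 252·cos21.5° = 234.5; c'Δl = 16.12; W sinα = 92.4
Slice 5: Δl = 3.2/cos30.4° = 3.710 m; N'_5 = 234·cos30.4° = 201.8; c'Δl = 22.26; W sinα = 118.4
Slice 6: Δl = 3.0/cos41.2° = 3.987 m; N'_6 = 87·cos41.2° = 65.5; c'Δl = 23.92; W sinα = 57.3
Σc'Δl = 107.3 kN/m; ΣN' = 1018.8 kN/m; ΣW sinα = 358.9 kN/m
Resisting = 107.3 + 1018.8·tan30.2° = 107.3 + 593.0 = 700.3 kN/m
FS = 700.3 / 358.9 = 1.951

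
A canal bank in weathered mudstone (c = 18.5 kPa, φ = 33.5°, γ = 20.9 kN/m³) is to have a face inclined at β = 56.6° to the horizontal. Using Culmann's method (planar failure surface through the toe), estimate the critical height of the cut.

H_c = 30.74 m

Culmann's analysis gives the critical failure plane at α_cr = (β + φ)/2 = (56.6 + 33.5)/2 = 45.0°, and the critical height
H_c = (4c/γ) · sinβ cosφ / [1 − cos(β − φ)]
    = (4·18.5/20.9) · sin56.6°·cos33.5° / [1 − cos(23.1°)]
    = 3.541 · 0.8348·0.8339 / [1 − 0.9198]
    = 3.541 · 0.6962 / 0.0802
    = 30.74 m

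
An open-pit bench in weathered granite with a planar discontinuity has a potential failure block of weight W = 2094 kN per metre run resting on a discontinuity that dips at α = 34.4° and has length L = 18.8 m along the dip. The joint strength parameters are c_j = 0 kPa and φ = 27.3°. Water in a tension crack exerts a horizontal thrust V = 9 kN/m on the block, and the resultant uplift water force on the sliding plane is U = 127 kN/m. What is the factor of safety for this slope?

Resolving the block weight along and normal to the plane and applying the Mohr–Coulomb strength on the joint:
N' = W cosα − U − V sinα = 2094·cos34.4° − 127 − 9·sin34.4° = 1595.7 kN/m
Driving force T = W sinα + V cosα = 2094·sin34.4° + 9·cos34.4° = 1190.5 kN/m
Resisting force R = c_j·L + N'·tanφ = 0·18.8 + 1595.7·tan27.3° = 0.0 + 823.6 = 823.6 kN/m
FS = R / T = 823.6 / 1190.5 = 0.692

FS = 0.69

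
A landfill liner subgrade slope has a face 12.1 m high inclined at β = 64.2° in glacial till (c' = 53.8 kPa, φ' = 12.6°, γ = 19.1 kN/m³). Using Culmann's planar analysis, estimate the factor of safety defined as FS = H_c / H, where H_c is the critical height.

FS = 2.16

H_c = (4c'/γ) · sinβ cosφ' / [1 − cos(β − φ')]
    = (4·53.8/19.1) · sin64.2°·cos12.6° / [1 − cos51.6°]
    = 11.267 · 0.8786 / 0.3789 = 26.13 m
FS = H_c / H = 26.13 / 12.1 = 2.160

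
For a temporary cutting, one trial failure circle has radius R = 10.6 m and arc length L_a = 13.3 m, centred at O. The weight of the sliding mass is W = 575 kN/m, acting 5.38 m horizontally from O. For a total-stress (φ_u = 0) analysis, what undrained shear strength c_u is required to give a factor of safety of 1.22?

FS = c_u·L_a·R / (W·d), so c_u = FS·W·d / (L_a·R).
c_u = 1.22·575·5.38 / (13.30·10.6) = 3774.1 / 140.98 = 26.77 kPa

c_u = 26.8 kPa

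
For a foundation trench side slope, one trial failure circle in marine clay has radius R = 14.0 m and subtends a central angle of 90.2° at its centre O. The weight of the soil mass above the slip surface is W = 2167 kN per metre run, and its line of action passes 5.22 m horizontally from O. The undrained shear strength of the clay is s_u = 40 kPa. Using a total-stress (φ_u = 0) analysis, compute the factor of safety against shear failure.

FS = 1.09

Taking moments about the centre O, the resisting moment is provided by the undrained shear strength acting along the arc:
Arc length L_a = R·θ = 14.0·(90.2°·π/180) = 14.0·1.5743 = 22.04 m
M_R = s_u·L_a·R = 40·22.04·14.0 = 12342.4 kN·m/m
M_D = W·d = 2167·5.22 = 11311.7 kN·m/m
FS = M_R / M_D = 12342.4 / 11311.7 = 1.091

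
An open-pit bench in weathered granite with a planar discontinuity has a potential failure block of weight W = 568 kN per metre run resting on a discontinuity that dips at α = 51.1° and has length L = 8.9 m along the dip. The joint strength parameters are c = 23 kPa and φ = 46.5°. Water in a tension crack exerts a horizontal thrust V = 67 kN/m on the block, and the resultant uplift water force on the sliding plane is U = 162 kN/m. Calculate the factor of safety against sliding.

FS = 0.73

Resolving the block weight along and normal to the plane and applying the Mohr–Coulomb strength on the joint:
N' = W cosα − U − V sinα = 568·cos51.1° − 162 − 67·sin51.1° = 142.5 kN/m
Driving force T = W sinα + V cosα = 568·sin51.1° + 67·cos51.1° = 484.1 kN/m
Resisting force R = c·L + N'·tanφ = 23·8.9 + 142.5·tan46.5° = 204.7 + 150.2 = 354.9 kN/m
FS = R / T = 354.9 / 484.1 = 0.733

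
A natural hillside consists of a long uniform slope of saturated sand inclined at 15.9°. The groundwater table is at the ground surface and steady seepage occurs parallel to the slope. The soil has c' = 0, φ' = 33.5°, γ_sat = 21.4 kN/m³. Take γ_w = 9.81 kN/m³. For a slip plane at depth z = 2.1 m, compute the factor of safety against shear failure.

With seepage parallel to the slope and the water table at the surface, the effective normal stress on the slip plane uses the buoyant unit weight γ' = γ_sat − γ_w while the driving shear stress uses γ_sat:
FS = [c' + γ' z cos²β tanφ'] / [γ_sat z sinβ cosβ]
(For c' = 0 this reduces to FS = (γ'/γ_sat)·tanφ'/tanβ.)
γ' = 21.4 − 9.81 = 11.59 kN/m³
Numerator = 0.0 + 11.59·2.1·cos²15.9°·tan33.5° = 0.0 + 11.59·2.1·0.9249·0.6619 = 14.901 kPa
Denominator = 21.4·2.1·sin15.9°·cos15.9° = 21.4·2.1·0.2740·0.9617 = 11.841 kPa
FS = 14.901 / 11.841 = 1.258

FS = 1.26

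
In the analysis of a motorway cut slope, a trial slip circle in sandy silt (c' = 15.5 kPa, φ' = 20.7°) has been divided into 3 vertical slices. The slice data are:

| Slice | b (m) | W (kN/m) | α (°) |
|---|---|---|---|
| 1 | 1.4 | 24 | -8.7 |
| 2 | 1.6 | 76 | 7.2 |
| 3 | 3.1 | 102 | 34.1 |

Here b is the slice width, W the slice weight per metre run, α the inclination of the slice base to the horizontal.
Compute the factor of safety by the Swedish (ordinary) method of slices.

Ordinary method of slices: FS = Σ[c'·Δl_i + (W_i cosα_i)·tanφ'] / Σ W_i sinα_i, with Δl_i = b_i / cosα_i.
Slice 1: Δl = 1.4/cos(-8.7°) = 1.416 m; N'_1 = 24·cos(-8.7°) = 23.7; c'Δl = 21.95; W sinα = -3.6
Slice 2: Δl = 1.6/cos7.2° = 1.613 m; N'_2 = 76·cos7.2° = 75.4; c'Δl = 25.00; W sinα = 9.5
Slice 3: Δl = 3.1/cos34.1° = 3.744 m; N'_3 = 102·cos34.1° = 84.5; c'Δl = 58.03; W sinα = 57.2
Σc'Δl = 105.0 kN/m; ΣN' = 183.6 kN/m; ΣW sinα = 63.1 kN/m
Resisting = 105.0 + 183.6·tan20.7° = 105.0 + 69.4 = 174.3 kN/m
FS = 174.3 / 63.1 = 2.764

FS = 2.76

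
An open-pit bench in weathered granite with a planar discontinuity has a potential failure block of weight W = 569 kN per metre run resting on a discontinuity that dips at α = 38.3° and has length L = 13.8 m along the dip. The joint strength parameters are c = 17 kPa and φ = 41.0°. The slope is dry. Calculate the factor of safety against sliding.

Resolving the block weight along and normal to the plane and applying the Mohr–Coulomb strength on the joint:
N' = W cosα = 569·cos38.3° = 446.5 kN/m
Driving force T = W sinα = 569·sin38.3° = 352.7 kN/m
Resisting force R = c·L + N'·tanφ = 17·13.8 + 446.5·tan41.0° = 234.6 + 388.2 = 622.8 kN/m
FS = R / T = 622.8 / 352.7 = 1.766

FS = 1.77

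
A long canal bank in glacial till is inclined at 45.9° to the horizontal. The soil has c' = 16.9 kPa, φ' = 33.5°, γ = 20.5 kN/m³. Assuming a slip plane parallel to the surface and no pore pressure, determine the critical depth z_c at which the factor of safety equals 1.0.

z_c = 4.60 m

Setting FS = 1.00 in FS = [c' + γz cos²β tanφ'] / [γz sinβ cosβ] and solving for z:
z = c' / [γ cosβ (FS·sinβ − cosβ·tanφ')]
  = 16.9 / [20.5·cos45.9°·(1.00·sin45.9° − cos45.9°·tan33.5°)]
  = 16.9 / [20.5·0.6959·(1.00·0.7181 − 0.6959·0.6619)]
  = 16.9 / 3.6737 = 4.600 m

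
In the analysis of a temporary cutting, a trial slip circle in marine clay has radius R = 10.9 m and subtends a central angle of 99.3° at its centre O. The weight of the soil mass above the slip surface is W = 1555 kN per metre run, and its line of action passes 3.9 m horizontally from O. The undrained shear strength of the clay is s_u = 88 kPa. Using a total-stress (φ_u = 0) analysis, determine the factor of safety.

FS = 2.99

Taking moments about the centre O, the resisting moment is provided by the undrained shear strength acting along the arc:
Arc length L_a = R·θ = 10.9·(99.3°·π/180) = 10.9·1.7331 = 18.89 m
M_R = s_u·L_a·R = 88·18.89·10.9 = 18120.2 kN·m/m
M_D = W·d = 1555·3.9 = 6064.5 kN·m/m
FS = M_R / M_D = 18120.2 / 6064.5 = 2.988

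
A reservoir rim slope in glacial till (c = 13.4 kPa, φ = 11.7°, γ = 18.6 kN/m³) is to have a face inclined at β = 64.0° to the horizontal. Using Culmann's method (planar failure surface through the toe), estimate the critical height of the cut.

H_c = 6.53 m

Culmann's analysis gives the critical failure plane at α_cr = (β + φ)/2 = (64.0 + 11.7)/2 = 37.9°, and the critical height
H_c = (4c/γ) · sinβ cosφ / [1 − cos(β − φ)]
    = (4·13.4/18.6) · sin64.0°·cos11.7° / [1 − cos(52.3°)]
    = 2.882 · 0.8988·0.9792 / [1 − 0.6115]
    = 2.882 · 0.8801 / 0.3885
    = 6.53 m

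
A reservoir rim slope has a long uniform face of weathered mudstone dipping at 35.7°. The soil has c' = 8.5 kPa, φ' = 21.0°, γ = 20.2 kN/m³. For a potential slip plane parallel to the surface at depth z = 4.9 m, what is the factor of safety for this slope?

For an infinite slope with a slip plane parallel to the surface (no pore pressure): FS = [c' + γz cos²β tanφ'] / [γz sinβ cosβ].
γz = 20.2·4.9 = 98.98 kN/m²
Numerator = 8.5 + 98.98·cos²35.7°·tan21.0° = 8.5 + 98.98·0.6595·0.3839 = 33.557 kPa
Denominator = 98.98·sin35.7°·cos35.7° = 98.98·0.5835·0.8121 = 46.905 kPa
FS = 33.557 / 46.905 = 0.715

FS = 0.72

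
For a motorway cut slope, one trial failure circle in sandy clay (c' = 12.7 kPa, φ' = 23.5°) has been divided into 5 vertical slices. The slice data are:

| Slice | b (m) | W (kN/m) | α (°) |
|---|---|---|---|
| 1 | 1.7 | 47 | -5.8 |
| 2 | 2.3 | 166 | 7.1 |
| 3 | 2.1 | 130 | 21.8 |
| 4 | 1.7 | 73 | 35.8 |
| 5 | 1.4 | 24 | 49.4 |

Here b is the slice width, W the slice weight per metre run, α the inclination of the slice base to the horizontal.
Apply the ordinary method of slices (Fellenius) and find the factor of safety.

Ordinary method of slices: FS = Σ[c'·Δl_i + (W_i cosα_i)·tanφ'] / Σ W_i sinα_i, with Δl_i = b_i / cosα_i.
Slice 1: Δl = 1.7/cos(-5.8°) = 1.709 m; N'_1 = 47·cos(-5.8°) = 46.8; c'Δl = 21.70; W sinα = -4.7
Slice 2: Δl = 2.3/cos7.1° = 2.318 m; N'_2 = 166·cos7.1° = 164.7; c'Δl = 29.44; W sinα = 20.5
Slice 3: Δl = 2.1/cos21.8° = 2.262 m; N'_3 = 130·cos21.8° = 120.7; c'Δl = 28.72; W sinα = 48.3
Slice 4: Δl = 1.7/cos35.8° = 2.096 m; N'_4 = 73·cos35.8° = 59.2; c'Δl = 26.62; W sinα = 42.7
Slice 5: Δl = 1.4/cos49.4° = 2.151 m; N'_5 = 24·cos49.4° = 15.6; c'Δl = 27.32; W sinα = 18.2
Σc'Δl = 133.8 kN/m; ΣN' = 407.0 kN/m; ΣW sinα = 125.0 kN/m
Resisting = 133.8 + 407.0·tan23.5° = 133.8 + 177.0 = 310.8 kN/m
FS = 310.8 / 125.0 = 2.487

FS = 2.49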